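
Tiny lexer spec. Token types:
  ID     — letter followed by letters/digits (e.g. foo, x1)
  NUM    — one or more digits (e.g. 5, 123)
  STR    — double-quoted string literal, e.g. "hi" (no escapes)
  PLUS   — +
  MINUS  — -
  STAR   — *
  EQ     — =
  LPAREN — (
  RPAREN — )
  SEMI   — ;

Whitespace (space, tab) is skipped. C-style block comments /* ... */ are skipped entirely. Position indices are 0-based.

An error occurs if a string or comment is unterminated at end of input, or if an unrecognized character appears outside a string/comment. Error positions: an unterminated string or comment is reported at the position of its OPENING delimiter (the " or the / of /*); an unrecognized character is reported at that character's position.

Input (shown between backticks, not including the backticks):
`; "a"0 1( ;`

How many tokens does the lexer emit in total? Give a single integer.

pos=0: emit SEMI ';'
pos=2: enter STRING mode
pos=2: emit STR "a" (now at pos=5)
pos=5: emit NUM '0' (now at pos=6)
pos=7: emit NUM '1' (now at pos=8)
pos=8: emit LPAREN '('
pos=10: emit SEMI ';'
DONE. 6 tokens: [SEMI, STR, NUM, NUM, LPAREN, SEMI]

Answer: 6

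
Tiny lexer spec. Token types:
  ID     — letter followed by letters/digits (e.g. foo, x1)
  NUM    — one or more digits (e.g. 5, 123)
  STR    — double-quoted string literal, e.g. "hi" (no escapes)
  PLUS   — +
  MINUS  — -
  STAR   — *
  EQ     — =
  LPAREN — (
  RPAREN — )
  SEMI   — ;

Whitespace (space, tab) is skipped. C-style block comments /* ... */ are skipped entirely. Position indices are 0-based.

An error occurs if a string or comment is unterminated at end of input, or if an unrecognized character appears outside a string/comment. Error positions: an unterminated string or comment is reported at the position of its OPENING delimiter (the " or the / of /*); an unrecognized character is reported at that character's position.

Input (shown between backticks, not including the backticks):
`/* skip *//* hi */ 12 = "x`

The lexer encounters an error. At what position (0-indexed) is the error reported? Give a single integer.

pos=0: enter COMMENT mode (saw '/*')
exit COMMENT mode (now at pos=10)
pos=10: enter COMMENT mode (saw '/*')
exit COMMENT mode (now at pos=18)
pos=19: emit NUM '12' (now at pos=21)
pos=22: emit EQ '='
pos=24: enter STRING mode
pos=24: ERROR — unterminated string

Answer: 24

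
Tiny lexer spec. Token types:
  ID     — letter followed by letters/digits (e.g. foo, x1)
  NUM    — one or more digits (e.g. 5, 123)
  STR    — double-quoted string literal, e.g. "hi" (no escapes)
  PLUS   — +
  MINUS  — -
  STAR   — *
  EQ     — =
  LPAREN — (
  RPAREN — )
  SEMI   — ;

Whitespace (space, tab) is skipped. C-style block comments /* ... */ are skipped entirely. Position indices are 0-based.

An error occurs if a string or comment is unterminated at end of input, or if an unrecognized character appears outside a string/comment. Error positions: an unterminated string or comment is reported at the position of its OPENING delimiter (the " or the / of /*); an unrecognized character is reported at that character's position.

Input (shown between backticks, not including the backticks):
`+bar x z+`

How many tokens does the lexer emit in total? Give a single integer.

pos=0: emit PLUS '+'
pos=1: emit ID 'bar' (now at pos=4)
pos=5: emit ID 'x' (now at pos=6)
pos=7: emit ID 'z' (now at pos=8)
pos=8: emit PLUS '+'
DONE. 5 tokens: [PLUS, ID, ID, ID, PLUS]

Answer: 5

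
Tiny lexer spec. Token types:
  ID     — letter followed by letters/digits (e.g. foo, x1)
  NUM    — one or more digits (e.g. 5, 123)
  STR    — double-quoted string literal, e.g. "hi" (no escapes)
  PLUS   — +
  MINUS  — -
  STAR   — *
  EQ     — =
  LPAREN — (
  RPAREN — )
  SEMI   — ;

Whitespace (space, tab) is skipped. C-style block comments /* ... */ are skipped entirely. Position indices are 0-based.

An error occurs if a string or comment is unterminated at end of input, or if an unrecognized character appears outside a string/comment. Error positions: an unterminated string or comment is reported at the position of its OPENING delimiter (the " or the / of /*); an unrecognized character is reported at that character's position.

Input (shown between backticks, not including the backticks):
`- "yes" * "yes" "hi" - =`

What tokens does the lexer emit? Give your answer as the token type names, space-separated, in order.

pos=0: emit MINUS '-'
pos=2: enter STRING mode
pos=2: emit STR "yes" (now at pos=7)
pos=8: emit STAR '*'
pos=10: enter STRING mode
pos=10: emit STR "yes" (now at pos=15)
pos=16: enter STRING mode
pos=16: emit STR "hi" (now at pos=20)
pos=21: emit MINUS '-'
pos=23: emit EQ '='
DONE. 7 tokens: [MINUS, STR, STAR, STR, STR, MINUS, EQ]

Answer: MINUS STR STAR STR STR MINUS EQ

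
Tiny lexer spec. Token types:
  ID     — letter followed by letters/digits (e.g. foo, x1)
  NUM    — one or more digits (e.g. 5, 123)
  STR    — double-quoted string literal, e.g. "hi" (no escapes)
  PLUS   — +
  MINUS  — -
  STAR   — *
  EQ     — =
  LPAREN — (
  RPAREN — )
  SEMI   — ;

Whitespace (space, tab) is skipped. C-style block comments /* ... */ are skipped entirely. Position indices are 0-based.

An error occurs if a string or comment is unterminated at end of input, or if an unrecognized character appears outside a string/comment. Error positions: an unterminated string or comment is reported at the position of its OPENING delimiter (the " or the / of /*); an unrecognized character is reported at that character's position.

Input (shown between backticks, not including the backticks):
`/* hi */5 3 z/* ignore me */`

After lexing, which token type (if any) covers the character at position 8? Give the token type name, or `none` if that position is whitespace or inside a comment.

Answer: NUM

Derivation:
pos=0: enter COMMENT mode (saw '/*')
exit COMMENT mode (now at pos=8)
pos=8: emit NUM '5' (now at pos=9)
pos=10: emit NUM '3' (now at pos=11)
pos=12: emit ID 'z' (now at pos=13)
pos=13: enter COMMENT mode (saw '/*')
exit COMMENT mode (now at pos=28)
DONE. 3 tokens: [NUM, NUM, ID]
Position 8: char is '5' -> NUM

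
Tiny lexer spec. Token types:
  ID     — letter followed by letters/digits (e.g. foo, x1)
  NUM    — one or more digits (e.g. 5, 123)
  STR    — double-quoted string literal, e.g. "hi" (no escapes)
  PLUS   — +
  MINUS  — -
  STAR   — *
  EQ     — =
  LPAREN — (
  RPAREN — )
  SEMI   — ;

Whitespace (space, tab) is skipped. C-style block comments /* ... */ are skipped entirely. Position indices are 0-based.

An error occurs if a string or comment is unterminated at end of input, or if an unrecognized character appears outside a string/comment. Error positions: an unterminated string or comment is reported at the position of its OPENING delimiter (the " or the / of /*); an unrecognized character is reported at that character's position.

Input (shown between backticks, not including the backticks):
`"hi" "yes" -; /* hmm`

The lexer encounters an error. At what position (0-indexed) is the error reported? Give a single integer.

pos=0: enter STRING mode
pos=0: emit STR "hi" (now at pos=4)
pos=5: enter STRING mode
pos=5: emit STR "yes" (now at pos=10)
pos=11: emit MINUS '-'
pos=12: emit SEMI ';'
pos=14: enter COMMENT mode (saw '/*')
pos=14: ERROR — unterminated comment (reached EOF)

Answer: 14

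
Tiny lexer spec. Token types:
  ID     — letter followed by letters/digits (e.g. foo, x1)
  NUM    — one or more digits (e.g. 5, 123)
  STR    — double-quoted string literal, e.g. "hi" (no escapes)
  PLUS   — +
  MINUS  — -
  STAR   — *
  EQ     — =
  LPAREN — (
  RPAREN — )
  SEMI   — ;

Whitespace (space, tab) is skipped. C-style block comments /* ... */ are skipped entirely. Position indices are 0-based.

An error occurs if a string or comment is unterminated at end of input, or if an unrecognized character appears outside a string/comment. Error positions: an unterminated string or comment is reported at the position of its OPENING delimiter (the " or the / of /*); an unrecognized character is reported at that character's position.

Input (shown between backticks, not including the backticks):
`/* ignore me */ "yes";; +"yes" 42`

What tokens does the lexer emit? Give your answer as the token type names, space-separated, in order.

pos=0: enter COMMENT mode (saw '/*')
exit COMMENT mode (now at pos=15)
pos=16: enter STRING mode
pos=16: emit STR "yes" (now at pos=21)
pos=21: emit SEMI ';'
pos=22: emit SEMI ';'
pos=24: emit PLUS '+'
pos=25: enter STRING mode
pos=25: emit STR "yes" (now at pos=30)
pos=31: emit NUM '42' (now at pos=33)
DONE. 6 tokens: [STR, SEMI, SEMI, PLUS, STR, NUM]

Answer: STR SEMI SEMI PLUS STR NUM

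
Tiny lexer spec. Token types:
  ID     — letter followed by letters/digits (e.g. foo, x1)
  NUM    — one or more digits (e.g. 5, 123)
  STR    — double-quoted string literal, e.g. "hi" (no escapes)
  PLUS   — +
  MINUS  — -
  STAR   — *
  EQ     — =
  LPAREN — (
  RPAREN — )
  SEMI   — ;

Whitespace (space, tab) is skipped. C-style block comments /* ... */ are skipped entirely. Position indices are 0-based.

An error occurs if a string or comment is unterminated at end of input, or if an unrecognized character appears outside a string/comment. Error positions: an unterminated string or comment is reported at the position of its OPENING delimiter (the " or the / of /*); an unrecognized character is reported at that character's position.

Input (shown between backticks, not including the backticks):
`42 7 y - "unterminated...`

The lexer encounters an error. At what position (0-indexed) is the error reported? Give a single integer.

Answer: 9

Derivation:
pos=0: emit NUM '42' (now at pos=2)
pos=3: emit NUM '7' (now at pos=4)
pos=5: emit ID 'y' (now at pos=6)
pos=7: emit MINUS '-'
pos=9: enter STRING mode
pos=9: ERROR — unterminated string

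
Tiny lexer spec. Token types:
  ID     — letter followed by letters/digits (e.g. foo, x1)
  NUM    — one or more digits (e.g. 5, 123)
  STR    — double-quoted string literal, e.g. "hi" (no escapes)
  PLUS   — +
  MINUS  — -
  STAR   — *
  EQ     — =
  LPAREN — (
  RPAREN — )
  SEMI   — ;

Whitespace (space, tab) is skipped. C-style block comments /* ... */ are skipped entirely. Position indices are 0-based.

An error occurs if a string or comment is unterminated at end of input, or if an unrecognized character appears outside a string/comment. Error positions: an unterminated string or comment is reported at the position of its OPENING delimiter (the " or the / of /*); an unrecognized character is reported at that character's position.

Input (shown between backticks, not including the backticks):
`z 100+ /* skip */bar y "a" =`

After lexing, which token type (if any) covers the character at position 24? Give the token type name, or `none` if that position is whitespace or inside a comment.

pos=0: emit ID 'z' (now at pos=1)
pos=2: emit NUM '100' (now at pos=5)
pos=5: emit PLUS '+'
pos=7: enter COMMENT mode (saw '/*')
exit COMMENT mode (now at pos=17)
pos=17: emit ID 'bar' (now at pos=20)
pos=21: emit ID 'y' (now at pos=22)
pos=23: enter STRING mode
pos=23: emit STR "a" (now at pos=26)
pos=27: emit EQ '='
DONE. 7 tokens: [ID, NUM, PLUS, ID, ID, STR, EQ]
Position 24: char is 'a' -> STR

Answer: STR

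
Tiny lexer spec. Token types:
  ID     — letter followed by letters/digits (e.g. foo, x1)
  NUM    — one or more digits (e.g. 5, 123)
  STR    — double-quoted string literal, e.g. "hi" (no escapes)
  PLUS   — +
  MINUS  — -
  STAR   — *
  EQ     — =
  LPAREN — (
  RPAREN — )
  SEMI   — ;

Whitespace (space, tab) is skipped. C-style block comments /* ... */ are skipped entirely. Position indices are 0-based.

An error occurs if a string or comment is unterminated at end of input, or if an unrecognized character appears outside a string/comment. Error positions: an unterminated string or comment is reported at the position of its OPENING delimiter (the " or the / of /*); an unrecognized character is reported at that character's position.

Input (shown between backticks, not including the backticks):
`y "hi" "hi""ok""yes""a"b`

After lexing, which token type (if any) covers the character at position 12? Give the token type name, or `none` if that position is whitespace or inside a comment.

Answer: STR

Derivation:
pos=0: emit ID 'y' (now at pos=1)
pos=2: enter STRING mode
pos=2: emit STR "hi" (now at pos=6)
pos=7: enter STRING mode
pos=7: emit STR "hi" (now at pos=11)
pos=11: enter STRING mode
pos=11: emit STR "ok" (now at pos=15)
pos=15: enter STRING mode
pos=15: emit STR "yes" (now at pos=20)
pos=20: enter STRING mode
pos=20: emit STR "a" (now at pos=23)
pos=23: emit ID 'b' (now at pos=24)
DONE. 7 tokens: [ID, STR, STR, STR, STR, STR, ID]
Position 12: char is 'o' -> STR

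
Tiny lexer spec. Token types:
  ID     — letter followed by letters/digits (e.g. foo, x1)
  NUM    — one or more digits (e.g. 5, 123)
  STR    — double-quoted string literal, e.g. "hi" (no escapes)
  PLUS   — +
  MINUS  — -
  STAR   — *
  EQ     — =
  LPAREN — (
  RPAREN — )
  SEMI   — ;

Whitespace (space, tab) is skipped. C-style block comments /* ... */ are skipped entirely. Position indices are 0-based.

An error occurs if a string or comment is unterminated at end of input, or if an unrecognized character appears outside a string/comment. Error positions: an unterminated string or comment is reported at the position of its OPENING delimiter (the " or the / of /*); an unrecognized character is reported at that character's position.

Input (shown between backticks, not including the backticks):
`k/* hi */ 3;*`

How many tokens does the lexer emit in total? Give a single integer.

Answer: 4

Derivation:
pos=0: emit ID 'k' (now at pos=1)
pos=1: enter COMMENT mode (saw '/*')
exit COMMENT mode (now at pos=9)
pos=10: emit NUM '3' (now at pos=11)
pos=11: emit SEMI ';'
pos=12: emit STAR '*'
DONE. 4 tokens: [ID, NUM, SEMI, STAR]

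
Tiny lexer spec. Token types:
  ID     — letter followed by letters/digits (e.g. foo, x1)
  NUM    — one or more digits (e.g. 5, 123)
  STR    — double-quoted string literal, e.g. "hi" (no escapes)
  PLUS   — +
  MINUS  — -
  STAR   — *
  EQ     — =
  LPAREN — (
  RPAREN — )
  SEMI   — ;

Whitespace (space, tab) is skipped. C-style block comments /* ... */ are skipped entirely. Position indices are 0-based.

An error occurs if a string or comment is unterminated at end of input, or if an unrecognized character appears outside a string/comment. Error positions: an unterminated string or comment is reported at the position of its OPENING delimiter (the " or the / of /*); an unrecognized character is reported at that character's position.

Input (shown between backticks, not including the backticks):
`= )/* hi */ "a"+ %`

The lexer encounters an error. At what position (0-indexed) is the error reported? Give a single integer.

pos=0: emit EQ '='
pos=2: emit RPAREN ')'
pos=3: enter COMMENT mode (saw '/*')
exit COMMENT mode (now at pos=11)
pos=12: enter STRING mode
pos=12: emit STR "a" (now at pos=15)
pos=15: emit PLUS '+'
pos=17: ERROR — unrecognized char '%'

Answer: 17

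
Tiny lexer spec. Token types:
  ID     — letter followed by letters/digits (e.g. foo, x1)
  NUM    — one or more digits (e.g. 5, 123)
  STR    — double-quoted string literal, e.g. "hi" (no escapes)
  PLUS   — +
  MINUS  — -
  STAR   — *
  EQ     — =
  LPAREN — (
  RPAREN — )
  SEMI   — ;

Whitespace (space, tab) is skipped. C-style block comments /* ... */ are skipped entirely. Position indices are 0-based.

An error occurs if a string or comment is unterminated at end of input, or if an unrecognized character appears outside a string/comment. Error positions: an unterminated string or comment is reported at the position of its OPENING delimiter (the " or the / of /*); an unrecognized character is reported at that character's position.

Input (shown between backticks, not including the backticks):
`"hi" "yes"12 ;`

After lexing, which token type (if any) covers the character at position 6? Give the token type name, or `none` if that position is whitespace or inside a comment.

pos=0: enter STRING mode
pos=0: emit STR "hi" (now at pos=4)
pos=5: enter STRING mode
pos=5: emit STR "yes" (now at pos=10)
pos=10: emit NUM '12' (now at pos=12)
pos=13: emit SEMI ';'
DONE. 4 tokens: [STR, STR, NUM, SEMI]
Position 6: char is 'y' -> STR

Answer: STR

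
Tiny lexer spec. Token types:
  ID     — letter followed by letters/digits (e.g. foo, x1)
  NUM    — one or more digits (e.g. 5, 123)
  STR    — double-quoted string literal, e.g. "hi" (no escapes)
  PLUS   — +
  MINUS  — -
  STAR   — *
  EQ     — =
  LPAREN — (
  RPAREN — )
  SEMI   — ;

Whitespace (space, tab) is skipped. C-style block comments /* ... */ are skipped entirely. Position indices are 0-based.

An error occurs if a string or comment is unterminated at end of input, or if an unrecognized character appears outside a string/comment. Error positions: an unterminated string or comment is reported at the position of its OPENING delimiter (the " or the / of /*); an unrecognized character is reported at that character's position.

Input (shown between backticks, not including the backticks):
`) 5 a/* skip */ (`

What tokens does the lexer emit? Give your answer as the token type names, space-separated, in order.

pos=0: emit RPAREN ')'
pos=2: emit NUM '5' (now at pos=3)
pos=4: emit ID 'a' (now at pos=5)
pos=5: enter COMMENT mode (saw '/*')
exit COMMENT mode (now at pos=15)
pos=16: emit LPAREN '('
DONE. 4 tokens: [RPAREN, NUM, ID, LPAREN]

Answer: RPAREN NUM ID LPAREN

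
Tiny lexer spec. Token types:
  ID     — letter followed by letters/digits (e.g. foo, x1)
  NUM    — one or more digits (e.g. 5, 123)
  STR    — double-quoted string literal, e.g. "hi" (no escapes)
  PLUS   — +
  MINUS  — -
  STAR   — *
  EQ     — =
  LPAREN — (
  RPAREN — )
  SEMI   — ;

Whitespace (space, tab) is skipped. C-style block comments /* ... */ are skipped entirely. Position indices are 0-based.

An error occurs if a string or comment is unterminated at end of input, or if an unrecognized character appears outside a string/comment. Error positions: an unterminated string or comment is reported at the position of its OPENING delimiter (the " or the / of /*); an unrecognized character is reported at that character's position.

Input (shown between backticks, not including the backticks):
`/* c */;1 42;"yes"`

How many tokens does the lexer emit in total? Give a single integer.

Answer: 5

Derivation:
pos=0: enter COMMENT mode (saw '/*')
exit COMMENT mode (now at pos=7)
pos=7: emit SEMI ';'
pos=8: emit NUM '1' (now at pos=9)
pos=10: emit NUM '42' (now at pos=12)
pos=12: emit SEMI ';'
pos=13: enter STRING mode
pos=13: emit STR "yes" (now at pos=18)
DONE. 5 tokens: [SEMI, NUM, NUM, SEMI, STR]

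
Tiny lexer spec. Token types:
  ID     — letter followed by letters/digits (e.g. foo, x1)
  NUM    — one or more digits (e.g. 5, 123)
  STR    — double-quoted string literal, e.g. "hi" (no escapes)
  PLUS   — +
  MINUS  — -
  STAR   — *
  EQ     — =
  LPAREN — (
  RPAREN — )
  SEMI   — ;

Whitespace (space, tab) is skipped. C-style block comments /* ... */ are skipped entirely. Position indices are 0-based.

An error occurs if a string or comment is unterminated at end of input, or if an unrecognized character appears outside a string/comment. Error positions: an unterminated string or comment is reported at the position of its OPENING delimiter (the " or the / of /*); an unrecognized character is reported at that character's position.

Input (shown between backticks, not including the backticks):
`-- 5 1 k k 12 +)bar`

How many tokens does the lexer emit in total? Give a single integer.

pos=0: emit MINUS '-'
pos=1: emit MINUS '-'
pos=3: emit NUM '5' (now at pos=4)
pos=5: emit NUM '1' (now at pos=6)
pos=7: emit ID 'k' (now at pos=8)
pos=9: emit ID 'k' (now at pos=10)
pos=11: emit NUM '12' (now at pos=13)
pos=14: emit PLUS '+'
pos=15: emit RPAREN ')'
pos=16: emit ID 'bar' (now at pos=19)
DONE. 10 tokens: [MINUS, MINUS, NUM, NUM, ID, ID, NUM, PLUS, RPAREN, ID]

Answer: 10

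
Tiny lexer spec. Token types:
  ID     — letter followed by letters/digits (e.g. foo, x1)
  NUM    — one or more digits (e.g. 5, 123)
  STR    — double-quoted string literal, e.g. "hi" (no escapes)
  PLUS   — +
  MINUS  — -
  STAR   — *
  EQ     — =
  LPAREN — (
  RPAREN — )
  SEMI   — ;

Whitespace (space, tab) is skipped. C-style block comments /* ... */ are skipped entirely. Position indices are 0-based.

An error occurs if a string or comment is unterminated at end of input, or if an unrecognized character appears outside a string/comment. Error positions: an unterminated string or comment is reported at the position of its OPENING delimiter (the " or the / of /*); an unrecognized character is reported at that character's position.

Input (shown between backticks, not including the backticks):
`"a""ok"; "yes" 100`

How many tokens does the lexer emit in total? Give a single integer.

pos=0: enter STRING mode
pos=0: emit STR "a" (now at pos=3)
pos=3: enter STRING mode
pos=3: emit STR "ok" (now at pos=7)
pos=7: emit SEMI ';'
pos=9: enter STRING mode
pos=9: emit STR "yes" (now at pos=14)
pos=15: emit NUM '100' (now at pos=18)
DONE. 5 tokens: [STR, STR, SEMI, STR, NUM]

Answer: 5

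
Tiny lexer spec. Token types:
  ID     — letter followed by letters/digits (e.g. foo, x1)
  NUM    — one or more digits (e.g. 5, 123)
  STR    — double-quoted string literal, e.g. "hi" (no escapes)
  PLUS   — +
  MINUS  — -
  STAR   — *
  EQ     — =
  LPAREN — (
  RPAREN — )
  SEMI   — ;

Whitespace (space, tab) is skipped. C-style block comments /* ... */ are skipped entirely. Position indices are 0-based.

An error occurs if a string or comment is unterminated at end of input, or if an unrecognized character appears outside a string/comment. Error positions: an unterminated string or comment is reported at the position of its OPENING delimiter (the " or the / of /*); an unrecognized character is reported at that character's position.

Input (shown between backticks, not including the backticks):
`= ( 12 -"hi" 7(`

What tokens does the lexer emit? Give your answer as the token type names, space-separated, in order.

pos=0: emit EQ '='
pos=2: emit LPAREN '('
pos=4: emit NUM '12' (now at pos=6)
pos=7: emit MINUS '-'
pos=8: enter STRING mode
pos=8: emit STR "hi" (now at pos=12)
pos=13: emit NUM '7' (now at pos=14)
pos=14: emit LPAREN '('
DONE. 7 tokens: [EQ, LPAREN, NUM, MINUS, STR, NUM, LPAREN]

Answer: EQ LPAREN NUM MINUS STR NUM LPAREN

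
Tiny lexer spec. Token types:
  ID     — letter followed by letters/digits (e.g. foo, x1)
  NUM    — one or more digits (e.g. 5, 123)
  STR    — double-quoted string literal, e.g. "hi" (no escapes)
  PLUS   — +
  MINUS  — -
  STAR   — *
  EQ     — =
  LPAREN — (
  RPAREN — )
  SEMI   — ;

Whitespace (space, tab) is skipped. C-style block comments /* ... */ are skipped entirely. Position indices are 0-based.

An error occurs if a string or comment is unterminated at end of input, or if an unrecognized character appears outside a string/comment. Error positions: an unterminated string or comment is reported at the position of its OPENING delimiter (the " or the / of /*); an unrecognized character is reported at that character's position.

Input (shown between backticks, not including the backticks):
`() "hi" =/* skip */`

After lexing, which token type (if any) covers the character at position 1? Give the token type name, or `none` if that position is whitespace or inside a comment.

pos=0: emit LPAREN '('
pos=1: emit RPAREN ')'
pos=3: enter STRING mode
pos=3: emit STR "hi" (now at pos=7)
pos=8: emit EQ '='
pos=9: enter COMMENT mode (saw '/*')
exit COMMENT mode (now at pos=19)
DONE. 4 tokens: [LPAREN, RPAREN, STR, EQ]
Position 1: char is ')' -> RPAREN

Answer: RPAREN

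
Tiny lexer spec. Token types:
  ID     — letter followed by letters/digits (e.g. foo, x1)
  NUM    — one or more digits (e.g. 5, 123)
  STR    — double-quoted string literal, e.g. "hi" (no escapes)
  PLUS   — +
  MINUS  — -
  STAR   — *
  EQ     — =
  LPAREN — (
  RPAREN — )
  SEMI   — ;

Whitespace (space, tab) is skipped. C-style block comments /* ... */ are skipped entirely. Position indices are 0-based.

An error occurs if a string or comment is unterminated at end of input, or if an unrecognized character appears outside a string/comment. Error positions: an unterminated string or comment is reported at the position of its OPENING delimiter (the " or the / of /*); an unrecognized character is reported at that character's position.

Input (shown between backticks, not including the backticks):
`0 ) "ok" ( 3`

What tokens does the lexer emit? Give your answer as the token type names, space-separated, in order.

Answer: NUM RPAREN STR LPAREN NUM

Derivation:
pos=0: emit NUM '0' (now at pos=1)
pos=2: emit RPAREN ')'
pos=4: enter STRING mode
pos=4: emit STR "ok" (now at pos=8)
pos=9: emit LPAREN '('
pos=11: emit NUM '3' (now at pos=12)
DONE. 5 tokens: [NUM, RPAREN, STR, LPAREN, NUM]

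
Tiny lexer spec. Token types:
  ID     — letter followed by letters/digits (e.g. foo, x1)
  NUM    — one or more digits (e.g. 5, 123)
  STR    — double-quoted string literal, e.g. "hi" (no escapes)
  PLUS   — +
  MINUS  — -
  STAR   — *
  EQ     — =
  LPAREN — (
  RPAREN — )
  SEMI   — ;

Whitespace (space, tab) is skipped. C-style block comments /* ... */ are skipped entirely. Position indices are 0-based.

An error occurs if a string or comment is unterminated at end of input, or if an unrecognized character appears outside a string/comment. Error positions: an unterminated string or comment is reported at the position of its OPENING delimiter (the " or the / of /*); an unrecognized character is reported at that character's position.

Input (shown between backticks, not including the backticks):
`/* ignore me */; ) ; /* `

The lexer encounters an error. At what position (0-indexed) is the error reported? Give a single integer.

pos=0: enter COMMENT mode (saw '/*')
exit COMMENT mode (now at pos=15)
pos=15: emit SEMI ';'
pos=17: emit RPAREN ')'
pos=19: emit SEMI ';'
pos=21: enter COMMENT mode (saw '/*')
pos=21: ERROR — unterminated comment (reached EOF)

Answer: 21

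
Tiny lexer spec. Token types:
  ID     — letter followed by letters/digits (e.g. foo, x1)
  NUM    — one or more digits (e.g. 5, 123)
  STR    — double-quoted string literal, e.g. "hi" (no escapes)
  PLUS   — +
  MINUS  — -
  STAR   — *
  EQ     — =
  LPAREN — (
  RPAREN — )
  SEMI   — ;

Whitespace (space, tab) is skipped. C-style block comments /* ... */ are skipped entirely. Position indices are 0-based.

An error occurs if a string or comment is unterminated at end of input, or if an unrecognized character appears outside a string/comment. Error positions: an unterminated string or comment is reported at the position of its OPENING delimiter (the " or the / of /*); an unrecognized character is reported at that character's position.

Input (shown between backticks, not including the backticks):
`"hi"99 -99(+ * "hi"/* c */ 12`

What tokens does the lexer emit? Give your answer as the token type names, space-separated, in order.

pos=0: enter STRING mode
pos=0: emit STR "hi" (now at pos=4)
pos=4: emit NUM '99' (now at pos=6)
pos=7: emit MINUS '-'
pos=8: emit NUM '99' (now at pos=10)
pos=10: emit LPAREN '('
pos=11: emit PLUS '+'
pos=13: emit STAR '*'
pos=15: enter STRING mode
pos=15: emit STR "hi" (now at pos=19)
pos=19: enter COMMENT mode (saw '/*')
exit COMMENT mode (now at pos=26)
pos=27: emit NUM '12' (now at pos=29)
DONE. 9 tokens: [STR, NUM, MINUS, NUM, LPAREN, PLUS, STAR, STR, NUM]

Answer: STR NUM MINUS NUM LPAREN PLUS STAR STR NUM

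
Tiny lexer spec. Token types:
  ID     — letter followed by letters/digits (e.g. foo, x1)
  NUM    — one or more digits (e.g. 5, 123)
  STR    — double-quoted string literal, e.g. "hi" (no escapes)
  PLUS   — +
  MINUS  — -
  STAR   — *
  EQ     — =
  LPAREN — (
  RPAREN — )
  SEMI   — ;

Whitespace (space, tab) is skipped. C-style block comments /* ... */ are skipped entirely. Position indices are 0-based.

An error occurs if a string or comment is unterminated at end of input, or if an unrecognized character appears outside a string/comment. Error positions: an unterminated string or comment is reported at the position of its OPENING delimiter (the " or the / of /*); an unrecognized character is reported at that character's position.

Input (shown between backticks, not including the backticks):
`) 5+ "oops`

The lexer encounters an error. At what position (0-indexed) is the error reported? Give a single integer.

pos=0: emit RPAREN ')'
pos=2: emit NUM '5' (now at pos=3)
pos=3: emit PLUS '+'
pos=5: enter STRING mode
pos=5: ERROR — unterminated string

Answer: 5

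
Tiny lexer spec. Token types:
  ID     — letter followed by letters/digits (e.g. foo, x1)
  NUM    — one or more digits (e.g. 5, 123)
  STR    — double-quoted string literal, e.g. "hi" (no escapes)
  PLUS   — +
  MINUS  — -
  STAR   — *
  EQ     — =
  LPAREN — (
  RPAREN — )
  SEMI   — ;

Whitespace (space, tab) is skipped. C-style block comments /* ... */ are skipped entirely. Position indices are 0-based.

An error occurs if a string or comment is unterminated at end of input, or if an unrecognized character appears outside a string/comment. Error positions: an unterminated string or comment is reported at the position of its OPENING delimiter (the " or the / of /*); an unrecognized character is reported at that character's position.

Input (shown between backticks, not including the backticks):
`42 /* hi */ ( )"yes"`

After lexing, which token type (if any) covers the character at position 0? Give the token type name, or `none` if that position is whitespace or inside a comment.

pos=0: emit NUM '42' (now at pos=2)
pos=3: enter COMMENT mode (saw '/*')
exit COMMENT mode (now at pos=11)
pos=12: emit LPAREN '('
pos=14: emit RPAREN ')'
pos=15: enter STRING mode
pos=15: emit STR "yes" (now at pos=20)
DONE. 4 tokens: [NUM, LPAREN, RPAREN, STR]
Position 0: char is '4' -> NUM

Answer: NUM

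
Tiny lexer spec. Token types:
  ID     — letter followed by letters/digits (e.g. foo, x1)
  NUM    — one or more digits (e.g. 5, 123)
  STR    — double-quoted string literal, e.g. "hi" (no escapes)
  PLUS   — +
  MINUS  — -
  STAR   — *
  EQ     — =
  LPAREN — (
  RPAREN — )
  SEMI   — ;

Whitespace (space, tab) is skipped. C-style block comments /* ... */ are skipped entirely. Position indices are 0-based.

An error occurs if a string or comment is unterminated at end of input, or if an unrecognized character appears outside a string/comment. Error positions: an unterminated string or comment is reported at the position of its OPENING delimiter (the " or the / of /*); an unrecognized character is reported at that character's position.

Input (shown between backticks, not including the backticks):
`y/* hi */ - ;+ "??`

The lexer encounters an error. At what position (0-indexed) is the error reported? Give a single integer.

pos=0: emit ID 'y' (now at pos=1)
pos=1: enter COMMENT mode (saw '/*')
exit COMMENT mode (now at pos=9)
pos=10: emit MINUS '-'
pos=12: emit SEMI ';'
pos=13: emit PLUS '+'
pos=15: enter STRING mode
pos=15: ERROR — unterminated string

Answer: 15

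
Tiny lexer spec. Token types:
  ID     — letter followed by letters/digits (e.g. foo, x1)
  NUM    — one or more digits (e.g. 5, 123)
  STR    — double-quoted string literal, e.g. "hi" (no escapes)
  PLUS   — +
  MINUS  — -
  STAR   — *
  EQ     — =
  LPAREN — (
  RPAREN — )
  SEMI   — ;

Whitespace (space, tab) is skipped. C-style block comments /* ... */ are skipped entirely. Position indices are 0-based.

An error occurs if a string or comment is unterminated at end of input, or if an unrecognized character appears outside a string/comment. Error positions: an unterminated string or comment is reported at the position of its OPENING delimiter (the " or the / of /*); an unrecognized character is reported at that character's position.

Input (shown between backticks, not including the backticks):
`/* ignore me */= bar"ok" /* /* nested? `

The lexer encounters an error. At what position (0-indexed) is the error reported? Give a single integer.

pos=0: enter COMMENT mode (saw '/*')
exit COMMENT mode (now at pos=15)
pos=15: emit EQ '='
pos=17: emit ID 'bar' (now at pos=20)
pos=20: enter STRING mode
pos=20: emit STR "ok" (now at pos=24)
pos=25: enter COMMENT mode (saw '/*')
pos=25: ERROR — unterminated comment (reached EOF)

Answer: 25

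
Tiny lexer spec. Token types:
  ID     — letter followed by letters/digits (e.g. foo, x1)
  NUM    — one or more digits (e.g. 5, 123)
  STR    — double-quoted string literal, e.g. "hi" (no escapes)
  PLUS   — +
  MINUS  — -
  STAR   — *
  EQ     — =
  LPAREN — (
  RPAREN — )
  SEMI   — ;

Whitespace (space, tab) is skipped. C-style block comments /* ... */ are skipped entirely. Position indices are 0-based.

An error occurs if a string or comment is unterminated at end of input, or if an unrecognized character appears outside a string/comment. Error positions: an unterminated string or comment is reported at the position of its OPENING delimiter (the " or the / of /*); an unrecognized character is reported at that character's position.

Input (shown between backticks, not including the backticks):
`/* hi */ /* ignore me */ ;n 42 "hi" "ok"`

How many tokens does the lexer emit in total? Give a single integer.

pos=0: enter COMMENT mode (saw '/*')
exit COMMENT mode (now at pos=8)
pos=9: enter COMMENT mode (saw '/*')
exit COMMENT mode (now at pos=24)
pos=25: emit SEMI ';'
pos=26: emit ID 'n' (now at pos=27)
pos=28: emit NUM '42' (now at pos=30)
pos=31: enter STRING mode
pos=31: emit STR "hi" (now at pos=35)
pos=36: enter STRING mode
pos=36: emit STR "ok" (now at pos=40)
DONE. 5 tokens: [SEMI, ID, NUM, STR, STR]

Answer: 5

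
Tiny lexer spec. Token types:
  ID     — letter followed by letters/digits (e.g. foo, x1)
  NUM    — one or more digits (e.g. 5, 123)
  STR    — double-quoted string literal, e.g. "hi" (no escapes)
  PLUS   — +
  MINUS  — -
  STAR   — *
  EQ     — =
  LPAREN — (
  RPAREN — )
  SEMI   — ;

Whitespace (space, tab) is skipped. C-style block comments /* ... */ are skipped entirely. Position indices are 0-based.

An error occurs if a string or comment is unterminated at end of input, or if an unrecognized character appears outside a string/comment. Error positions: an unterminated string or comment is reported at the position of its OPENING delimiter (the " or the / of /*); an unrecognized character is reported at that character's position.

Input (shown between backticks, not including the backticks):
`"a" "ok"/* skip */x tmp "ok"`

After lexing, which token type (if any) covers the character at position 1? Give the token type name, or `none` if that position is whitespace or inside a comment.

pos=0: enter STRING mode
pos=0: emit STR "a" (now at pos=3)
pos=4: enter STRING mode
pos=4: emit STR "ok" (now at pos=8)
pos=8: enter COMMENT mode (saw '/*')
exit COMMENT mode (now at pos=18)
pos=18: emit ID 'x' (now at pos=19)
pos=20: emit ID 'tmp' (now at pos=23)
pos=24: enter STRING mode
pos=24: emit STR "ok" (now at pos=28)
DONE. 5 tokens: [STR, STR, ID, ID, STR]
Position 1: char is 'a' -> STR

Answer: STR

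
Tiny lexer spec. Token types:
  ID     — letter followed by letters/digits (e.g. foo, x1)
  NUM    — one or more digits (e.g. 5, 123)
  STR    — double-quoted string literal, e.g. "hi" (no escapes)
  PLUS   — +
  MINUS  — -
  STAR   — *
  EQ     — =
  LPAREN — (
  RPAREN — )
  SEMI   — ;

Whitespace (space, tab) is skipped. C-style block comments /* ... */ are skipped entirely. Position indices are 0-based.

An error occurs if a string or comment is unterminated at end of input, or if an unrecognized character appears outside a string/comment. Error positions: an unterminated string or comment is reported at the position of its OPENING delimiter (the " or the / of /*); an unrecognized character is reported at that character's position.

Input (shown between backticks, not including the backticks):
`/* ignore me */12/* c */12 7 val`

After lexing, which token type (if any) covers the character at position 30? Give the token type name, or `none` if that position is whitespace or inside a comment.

pos=0: enter COMMENT mode (saw '/*')
exit COMMENT mode (now at pos=15)
pos=15: emit NUM '12' (now at pos=17)
pos=17: enter COMMENT mode (saw '/*')
exit COMMENT mode (now at pos=24)
pos=24: emit NUM '12' (now at pos=26)
pos=27: emit NUM '7' (now at pos=28)
pos=29: emit ID 'val' (now at pos=32)
DONE. 4 tokens: [NUM, NUM, NUM, ID]
Position 30: char is 'a' -> ID

Answer: ID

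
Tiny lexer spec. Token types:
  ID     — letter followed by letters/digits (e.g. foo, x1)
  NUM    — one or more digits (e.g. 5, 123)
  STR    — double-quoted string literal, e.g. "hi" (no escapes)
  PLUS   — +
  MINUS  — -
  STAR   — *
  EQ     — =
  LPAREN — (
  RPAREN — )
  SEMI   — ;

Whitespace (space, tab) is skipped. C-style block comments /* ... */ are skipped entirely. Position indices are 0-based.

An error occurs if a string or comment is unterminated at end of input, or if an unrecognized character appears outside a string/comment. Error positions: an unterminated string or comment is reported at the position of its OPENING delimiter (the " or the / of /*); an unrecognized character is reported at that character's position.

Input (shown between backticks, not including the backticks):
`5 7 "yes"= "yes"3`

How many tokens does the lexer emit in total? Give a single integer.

pos=0: emit NUM '5' (now at pos=1)
pos=2: emit NUM '7' (now at pos=3)
pos=4: enter STRING mode
pos=4: emit STR "yes" (now at pos=9)
pos=9: emit EQ '='
pos=11: enter STRING mode
pos=11: emit STR "yes" (now at pos=16)
pos=16: emit NUM '3' (now at pos=17)
DONE. 6 tokens: [NUM, NUM, STR, EQ, STR, NUM]

Answer: 6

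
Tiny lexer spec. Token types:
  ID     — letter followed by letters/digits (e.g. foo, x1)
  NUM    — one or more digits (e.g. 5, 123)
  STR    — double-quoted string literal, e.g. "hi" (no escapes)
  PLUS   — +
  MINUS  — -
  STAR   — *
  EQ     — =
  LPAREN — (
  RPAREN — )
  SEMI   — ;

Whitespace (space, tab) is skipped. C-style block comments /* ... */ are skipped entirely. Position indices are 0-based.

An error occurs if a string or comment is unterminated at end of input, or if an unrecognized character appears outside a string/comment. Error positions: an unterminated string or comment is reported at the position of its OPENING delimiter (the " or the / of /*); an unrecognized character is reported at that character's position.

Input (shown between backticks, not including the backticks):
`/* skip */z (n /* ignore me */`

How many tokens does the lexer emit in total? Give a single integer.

pos=0: enter COMMENT mode (saw '/*')
exit COMMENT mode (now at pos=10)
pos=10: emit ID 'z' (now at pos=11)
pos=12: emit LPAREN '('
pos=13: emit ID 'n' (now at pos=14)
pos=15: enter COMMENT mode (saw '/*')
exit COMMENT mode (now at pos=30)
DONE. 3 tokens: [ID, LPAREN, ID]

Answer: 3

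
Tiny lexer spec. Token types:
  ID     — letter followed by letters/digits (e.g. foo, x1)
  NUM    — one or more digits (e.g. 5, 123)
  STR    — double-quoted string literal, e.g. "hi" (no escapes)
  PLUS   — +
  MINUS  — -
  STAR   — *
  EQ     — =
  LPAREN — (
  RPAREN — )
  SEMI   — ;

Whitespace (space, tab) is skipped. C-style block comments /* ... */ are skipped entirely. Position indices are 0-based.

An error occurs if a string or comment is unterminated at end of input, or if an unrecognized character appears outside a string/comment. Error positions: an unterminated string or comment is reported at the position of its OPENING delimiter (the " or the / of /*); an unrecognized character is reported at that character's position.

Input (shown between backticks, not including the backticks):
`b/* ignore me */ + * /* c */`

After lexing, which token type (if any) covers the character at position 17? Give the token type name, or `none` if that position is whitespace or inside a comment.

pos=0: emit ID 'b' (now at pos=1)
pos=1: enter COMMENT mode (saw '/*')
exit COMMENT mode (now at pos=16)
pos=17: emit PLUS '+'
pos=19: emit STAR '*'
pos=21: enter COMMENT mode (saw '/*')
exit COMMENT mode (now at pos=28)
DONE. 3 tokens: [ID, PLUS, STAR]
Position 17: char is '+' -> PLUS

Answer: PLUS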